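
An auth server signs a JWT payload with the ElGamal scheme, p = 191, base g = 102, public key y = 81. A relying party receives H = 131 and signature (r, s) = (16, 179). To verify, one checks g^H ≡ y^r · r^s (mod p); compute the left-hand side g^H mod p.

67

Squares mod 191: 102^1≡102, 102^2≡90, 102^4≡78, 102^8≡163, 102^16≡20, 102^32≡18, 102^64≡133, 102^128≡117
131 = 128 + 2 + 1, so 102^131 ≡ 117·90·102 ≡ 67 (mod 191)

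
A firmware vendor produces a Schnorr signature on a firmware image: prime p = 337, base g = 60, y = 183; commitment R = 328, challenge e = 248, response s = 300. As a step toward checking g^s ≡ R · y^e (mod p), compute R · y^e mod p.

Squares mod 337: 183^1≡183, 183^2≡126, 183^4≡37, 183^8≡21, 183^16≡104, 183^32≡32, 183^64≡13, 183^128≡169
248 = 128 + 64 + 32 + 16 + 8, so 183^248 ≡ 169·13·32·104·21 ≡ 333 (mod 337)
R · y^e ≡ 328·333 = 109224 ≡ 36 (mod 337)

36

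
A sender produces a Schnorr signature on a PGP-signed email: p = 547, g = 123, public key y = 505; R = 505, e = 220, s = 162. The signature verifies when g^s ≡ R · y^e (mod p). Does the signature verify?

g^s mod p:
123^2 = 15129 ≡ 360
123^4 ≡ 360^2 = 129600 ≡ 508
123^8 ≡ 508^2 = 258064 ≡ 427
123^16 ≡ 427^2 = 182329 ≡ 178
123^32 ≡ 178^2 = 31684 ≡ 505
123^64 ≡ 505^2 = 255025 ≡ 123
123^128 ≡ 123^2 = 15129 ≡ 360
162 = 128 + 32 + 2, so 123^162 ≡ 360·505·360 ≡ 544 (mod 547)
R · y^e mod p:
505^2 = 255025 ≡ 123
505^4 ≡ 123^2 = 15129 ≡ 360
505^8 ≡ 360^2 = 129600 ≡ 508
505^16 ≡ 508^2 = 258064 ≡ 427
505^32 ≡ 427^2 = 182329 ≡ 178
505^64 ≡ 178^2 = 31684 ≡ 505
505^128 ≡ 505^2 = 255025 ≡ 123
220 = 128 + 64 + 16 + 8 + 4, so 505^220 ≡ 123·505·427·508·360 ≡ 126 (mod 547)
505·126 = 63630 ≡ 178 (mod 547)
544 ≠ 178; the check fails.

does not verify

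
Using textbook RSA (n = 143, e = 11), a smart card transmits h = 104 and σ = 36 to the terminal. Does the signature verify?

does not verify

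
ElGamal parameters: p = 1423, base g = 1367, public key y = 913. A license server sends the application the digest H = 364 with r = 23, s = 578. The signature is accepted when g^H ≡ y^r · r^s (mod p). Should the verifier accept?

Left side g^H mod p:
Squares mod 1423: 1367^1≡1367, 1367^2≡290, 1367^4≡143, 1367^8≡527, 1367^16≡244, 1367^32≡1193, 1367^64≡249, 1367^128≡812, 1367^256≡495
364 = 256 + 64 + 32 + 8 + 4, so 1367^364 ≡ 495·249·1193·527·143 ≡ 697 (mod 1423)
Right side y^r · r^s mod p:
Squares mod 1423: 913^1≡913, 913^2≡1114, 913^4≡140, 913^8≡1101, 913^16≡1228
23 = 16 + 4 + 2 + 1, so 913^23 ≡ 1228·140·1114·913 ≡ 128 (mod 1423)
Squares mod 1423: 23^1≡23, 23^2≡529, 23^4≡933, 23^8≡1036, 23^16≡354, 23^32≡92, 23^64≡1349, 23^128≡1207, 23^256≡1120, 23^512≡737
578 = 512 + 64 + 2, so 23^578 ≡ 737·1349·529 ≡ 723 (mod 1423)
128·723 = 92544 ≡ 49 (mod 1423)
697 ≠ 49, so verification fails.

reject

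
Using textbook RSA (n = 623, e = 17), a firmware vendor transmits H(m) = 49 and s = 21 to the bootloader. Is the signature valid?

valid

s^2 ≡ 21^2 = 441
s^4 ≡ 441^2 = 194481 ≡ 105
s^8 ≡ 105^2 = 11025 ≡ 434
s^16 ≡ 434^2 = 188356 ≡ 210
17 = 16 + 1, so s^17 ≡ 210·21 ≡ 49 (mod 623)
49 = H(m), so the signature checks out.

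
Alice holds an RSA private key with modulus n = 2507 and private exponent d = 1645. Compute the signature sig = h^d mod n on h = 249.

h^2 ≡ 249^2 = 62001 ≡ 1833
h^4 ≡ 1833^2 = 3359889 ≡ 509
h^8 ≡ 509^2 = 259081 ≡ 860
h^16 ≡ 860^2 = 739600 ≡ 35
h^32 ≡ 35^2 = 1225
h^64 ≡ 1225^2 = 1500625 ≡ 1439
h^128 ≡ 1439^2 = 2070721 ≡ 2446
h^256 ≡ 2446^2 = 5982916 ≡ 1214
h^512 ≡ 1214^2 = 1473796 ≡ 2187
h^1024 ≡ 2187^2 = 4782969 ≡ 2120
1645 = 1024 + 512 + 64 + 32 + 8 + 4 + 1, so h^1645 ≡ 2120·2187·1439·1225·860·509·249 ≡ 2022 (mod 2507)

2022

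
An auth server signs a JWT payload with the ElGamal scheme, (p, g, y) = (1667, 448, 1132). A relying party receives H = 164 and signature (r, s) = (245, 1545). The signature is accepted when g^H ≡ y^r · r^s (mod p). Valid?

Left side g^H mod p:
448^2 = 200704 ≡ 664
448^4 ≡ 664^2 = 440896 ≡ 808
448^8 ≡ 808^2 = 652864 ≡ 1067
448^16 ≡ 1067^2 = 1138489 ≡ 1595
448^32 ≡ 1595^2 = 2544025 ≡ 183
448^64 ≡ 183^2 = 33489 ≡ 149
448^128 ≡ 149^2 = 22201 ≡ 530
164 = 128 + 32 + 4, so 448^164 ≡ 530·183·808 ≡ 583 (mod 1667)
Right side y^r · r^s mod p:
1132^2 = 1281424 ≡ 1168
1132^4 ≡ 1168^2 = 1364224 ≡ 618
1132^8 ≡ 618^2 = 381924 ≡ 181
1132^16 ≡ 181^2 = 32761 ≡ 1088
1132^32 ≡ 1088^2 = 1183744 ≡ 174
1132^64 ≡ 174^2 = 30276 ≡ 270
1132^128 ≡ 270^2 = 72900 ≡ 1219
245 = 128 + 64 + 32 + 16 + 4 + 1, so 1132^245 ≡ 1219·270·174·1088·618·1132 ≡ 1666 (mod 1667)
245^2 = 60025 ≡ 13
245^4 ≡ 13^2 = 169
245^8 ≡ 169^2 = 28561 ≡ 222
245^16 ≡ 222^2 = 49284 ≡ 941
245^32 ≡ 941^2 = 885481 ≡ 304
245^64 ≡ 304^2 = 92416 ≡ 731
245^128 ≡ 731^2 = 534361 ≡ 921
245^256 ≡ 921^2 = 848241 ≡ 1405
245^512 ≡ 1405^2 = 1974025 ≡ 297
245^1024 ≡ 297^2 = 88209 ≡ 1525
1545 = 1024 + 512 + 8 + 1, so 245^1545 ≡ 1525·297·222·245 ≡ 1484 (mod 1667)
1666·1484 = 2472344 ≡ 183 (mod 1667)
583 ≠ 183, so verification fails.

no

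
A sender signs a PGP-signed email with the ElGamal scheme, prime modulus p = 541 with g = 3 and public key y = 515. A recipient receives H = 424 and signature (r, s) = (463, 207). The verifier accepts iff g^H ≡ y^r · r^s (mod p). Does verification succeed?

Left side g^H mod p:
3^2 = 9
3^4 ≡ 9^2 = 81
3^8 ≡ 81^2 = 6561 ≡ 69
3^16 ≡ 69^2 = 4761 ≡ 433
3^32 ≡ 433^2 = 187489 ≡ 303
3^64 ≡ 303^2 = 91809 ≡ 380
3^128 ≡ 380^2 = 144400 ≡ 494
3^256 ≡ 494^2 = 244036 ≡ 45
424 = 256 + 128 + 32 + 8, so 3^424 ≡ 45·494·303·69 ≡ 330 (mod 541)
Right side y^r · r^s mod p:
515^2 = 265225 ≡ 135
515^4 ≡ 135^2 = 18225 ≡ 372
515^8 ≡ 372^2 = 138384 ≡ 429
515^16 ≡ 429^2 = 184041 ≡ 101
515^32 ≡ 101^2 = 10201 ≡ 463
515^64 ≡ 463^2 = 214369 ≡ 133
515^128 ≡ 133^2 = 17689 ≡ 377
515^256 ≡ 377^2 = 142129 ≡ 387
463 = 256 + 128 + 64 + 8 + 4 + 2 + 1, so 515^463 ≡ 387·377·133·429·372·135·515 ≡ 144 (mod 541)
463^2 = 214369 ≡ 133
463^4 ≡ 133^2 = 17689 ≡ 377
463^8 ≡ 377^2 = 142129 ≡ 387
463^16 ≡ 387^2 = 149769 ≡ 453
463^32 ≡ 453^2 = 205209 ≡ 170
463^64 ≡ 170^2 = 28900 ≡ 227
463^128 ≡ 227^2 = 51529 ≡ 134
207 = 128 + 64 + 8 + 4 + 2 + 1, so 463^207 ≡ 134·227·387·377·133·463 ≡ 207 (mod 541)
144·207 = 29808 ≡ 53 (mod 541)
330 ≠ 53, so verification fails.

fails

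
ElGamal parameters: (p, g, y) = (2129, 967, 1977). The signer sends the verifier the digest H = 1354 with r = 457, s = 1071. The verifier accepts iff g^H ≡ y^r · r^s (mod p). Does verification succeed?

fails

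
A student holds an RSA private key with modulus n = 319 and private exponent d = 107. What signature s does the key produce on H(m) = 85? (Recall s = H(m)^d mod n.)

222

(H(m))^2 ≡ 85^2 = 7225 ≡ 207
(H(m))^4 ≡ 207^2 = 42849 ≡ 103
(H(m))^8 ≡ 103^2 = 10609 ≡ 82
(H(m))^16 ≡ 82^2 = 6724 ≡ 25
(H(m))^32 ≡ 25^2 = 625 ≡ 306
(H(m))^64 ≡ 306^2 = 93636 ≡ 169
107 = 64 + 32 + 8 + 2 + 1, so (H(m))^107 ≡ 169·306·82·207·85 ≡ 222 (mod 319)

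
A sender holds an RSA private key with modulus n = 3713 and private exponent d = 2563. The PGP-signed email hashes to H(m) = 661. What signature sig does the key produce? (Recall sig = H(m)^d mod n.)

1145

(H(m))^2 ≡ 661^2 = 436921 ≡ 2500
(H(m))^4 ≡ 2500^2 = 6250000 ≡ 1021
(H(m))^8 ≡ 1021^2 = 1042441 ≡ 2801
(H(m))^16 ≡ 2801^2 = 7845601 ≡ 32
(H(m))^32 ≡ 32^2 = 1024
(H(m))^64 ≡ 1024^2 = 1048576 ≡ 1510
(H(m))^128 ≡ 1510^2 = 2280100 ≡ 318
(H(m))^256 ≡ 318^2 = 101124 ≡ 873
(H(m))^512 ≡ 873^2 = 762129 ≡ 964
(H(m))^1024 ≡ 964^2 = 929296 ≡ 1046
(H(m))^2048 ≡ 1046^2 = 1094116 ≡ 2494
2563 = 2048 + 512 + 2 + 1, so (H(m))^2563 ≡ 2494·964·2500·661 ≡ 1145 (mod 3713)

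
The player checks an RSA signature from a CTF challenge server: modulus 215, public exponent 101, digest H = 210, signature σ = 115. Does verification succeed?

σ^2 ≡ 115^2 = 13225 ≡ 110
σ^4 ≡ 110^2 = 12100 ≡ 60
σ^8 ≡ 60^2 = 3600 ≡ 160
σ^16 ≡ 160^2 = 25600 ≡ 15
σ^32 ≡ 15^2 = 225 ≡ 10
σ^64 ≡ 10^2 = 100
101 = 64 + 32 + 4 + 1, so σ^101 ≡ 100·10·60·115 ≡ 5 (mod 215)
The recovered value 5 does not match the digest 210.

fails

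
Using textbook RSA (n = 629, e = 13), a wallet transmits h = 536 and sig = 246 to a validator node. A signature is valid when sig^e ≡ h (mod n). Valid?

yes

sig^2 ≡ 246^2 = 60516 ≡ 132
sig^4 ≡ 132^2 = 17424 ≡ 441
sig^8 ≡ 441^2 = 194481 ≡ 120
13 = 8 + 4 + 1, so sig^13 ≡ 120·441·246 ≡ 536 (mod 629)
sig^13 mod 629 = 536 matches h.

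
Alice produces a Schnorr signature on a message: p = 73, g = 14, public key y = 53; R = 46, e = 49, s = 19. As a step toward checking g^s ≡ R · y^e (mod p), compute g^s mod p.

13

Squares mod 73: 14^1≡14, 14^2≡50, 14^4≡18, 14^8≡32, 14^16≡2
19 = 16 + 2 + 1, so 14^19 ≡ 2·50·14 ≡ 13 (mod 73)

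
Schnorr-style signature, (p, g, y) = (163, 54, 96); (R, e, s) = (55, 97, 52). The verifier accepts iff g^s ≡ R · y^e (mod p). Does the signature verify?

does not verify

g^s mod p:
Squares mod 163: 54^1≡54, 54^2≡145, 54^4≡161, 54^8≡4, 54^16≡16, 54^32≡93
52 = 32 + 16 + 4, so 54^52 ≡ 93·16·161 ≡ 121 (mod 163)
R · y^e mod p:
Squares mod 163: 96^1≡96, 96^2≡88, 96^4≡83, 96^8≡43, 96^16≡56, 96^32≡39, 96^64≡54
97 = 64 + 32 + 1, so 96^97 ≡ 54·39·96 ≡ 56 (mod 163)
55·56 = 3080 ≡ 146 (mod 163)
121 ≠ 146; the check fails.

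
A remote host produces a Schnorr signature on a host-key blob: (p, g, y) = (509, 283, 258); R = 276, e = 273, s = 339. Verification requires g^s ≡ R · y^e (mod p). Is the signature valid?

valid

g^s mod p:
283^2 = 80089 ≡ 176
283^4 ≡ 176^2 = 30976 ≡ 436
283^8 ≡ 436^2 = 190096 ≡ 239
283^16 ≡ 239^2 = 57121 ≡ 113
283^32 ≡ 113^2 = 12769 ≡ 44
283^64 ≡ 44^2 = 1936 ≡ 409
283^128 ≡ 409^2 = 167281 ≡ 329
283^256 ≡ 329^2 = 108241 ≡ 333
339 = 256 + 64 + 16 + 2 + 1, so 283^339 ≡ 333·409·113·176·283 ≡ 42 (mod 509)
R · y^e mod p:
258^2 = 66564 ≡ 394
258^4 ≡ 394^2 = 155236 ≡ 500
258^8 ≡ 500^2 = 250000 ≡ 81
258^16 ≡ 81^2 = 6561 ≡ 453
258^32 ≡ 453^2 = 205209 ≡ 82
258^64 ≡ 82^2 = 6724 ≡ 107
258^128 ≡ 107^2 = 11449 ≡ 251
258^256 ≡ 251^2 = 63001 ≡ 394
273 = 256 + 16 + 1, so 258^273 ≡ 394·453·258 ≡ 144 (mod 509)
276·144 = 39744 ≡ 42 (mod 509)
42 ≡ 42 (mod 509); signature holds.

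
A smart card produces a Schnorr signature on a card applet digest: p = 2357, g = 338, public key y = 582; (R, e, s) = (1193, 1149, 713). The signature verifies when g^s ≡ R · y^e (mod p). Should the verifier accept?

g^s mod p:
338^2 = 114244 ≡ 1108
338^4 ≡ 1108^2 = 1227664 ≡ 2024
338^8 ≡ 2024^2 = 4096576 ≡ 110
338^16 ≡ 110^2 = 12100 ≡ 315
338^32 ≡ 315^2 = 99225 ≡ 231
338^64 ≡ 231^2 = 53361 ≡ 1507
338^128 ≡ 1507^2 = 2271049 ≡ 1258
338^256 ≡ 1258^2 = 1582564 ≡ 1017
338^512 ≡ 1017^2 = 1034289 ≡ 1923
713 = 512 + 128 + 64 + 8 + 1, so 338^713 ≡ 1923·1258·1507·110·338 ≡ 1537 (mod 2357)
R · y^e mod p:
582^2 = 338724 ≡ 1673
582^4 ≡ 1673^2 = 2798929 ≡ 1170
582^8 ≡ 1170^2 = 1368900 ≡ 1840
582^16 ≡ 1840^2 = 3385600 ≡ 948
582^32 ≡ 948^2 = 898704 ≡ 687
582^64 ≡ 687^2 = 471969 ≡ 569
582^128 ≡ 569^2 = 323761 ≡ 852
582^256 ≡ 852^2 = 725904 ≡ 2305
582^512 ≡ 2305^2 = 5313025 ≡ 347
582^1024 ≡ 347^2 = 120409 ≡ 202
1149 = 1024 + 64 + 32 + 16 + 8 + 4 + 1, so 582^1149 ≡ 202·569·687·948·1840·1170·582 ≡ 106 (mod 2357)
1193·106 = 126458 ≡ 1537 (mod 2357)
1537 ≡ 1537 (mod 2357); signature holds.

accept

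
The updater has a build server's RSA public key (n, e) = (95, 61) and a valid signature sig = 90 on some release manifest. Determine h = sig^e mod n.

60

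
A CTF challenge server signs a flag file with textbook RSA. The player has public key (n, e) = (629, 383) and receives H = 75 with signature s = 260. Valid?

yes

s^2 ≡ 260^2 = 67600 ≡ 297
s^4 ≡ 297^2 = 88209 ≡ 149
s^8 ≡ 149^2 = 22201 ≡ 186
s^16 ≡ 186^2 = 34596 ≡ 1
s^32 ≡ 1^2 = 1
s^64 ≡ 1^2 = 1
s^128 ≡ 1^2 = 1
s^256 ≡ 1^2 = 1
383 = 256 + 64 + 32 + 16 + 8 + 4 + 2 + 1, so s^383 ≡ 1·1·1·1·186·149·297·260 ≡ 75 (mod 629)
s^383 mod 629 = 75 matches H.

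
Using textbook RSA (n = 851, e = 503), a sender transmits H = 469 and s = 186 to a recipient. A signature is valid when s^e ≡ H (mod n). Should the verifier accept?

s^2 ≡ 186^2 = 34596 ≡ 556
s^4 ≡ 556^2 = 309136 ≡ 223
s^8 ≡ 223^2 = 49729 ≡ 371
s^16 ≡ 371^2 = 137641 ≡ 630
s^32 ≡ 630^2 = 396900 ≡ 334
s^64 ≡ 334^2 = 111556 ≡ 75
s^128 ≡ 75^2 = 5625 ≡ 519
s^256 ≡ 519^2 = 269361 ≡ 445
503 = 256 + 128 + 64 + 32 + 16 + 4 + 2 + 1, so s^503 ≡ 445·519·75·334·630·223·556·186 ≡ 371 (mod 851)
371 ≠ 469, so verification fails.

reject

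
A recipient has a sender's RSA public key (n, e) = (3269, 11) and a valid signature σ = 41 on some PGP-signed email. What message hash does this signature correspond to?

1651

σ^2 ≡ 41^2 = 1681
σ^4 ≡ 1681^2 = 2825761 ≡ 1345
σ^8 ≡ 1345^2 = 1809025 ≡ 1268
11 = 8 + 2 + 1, so σ^11 ≡ 1268·1681·41 ≡ 1651 (mod 3269)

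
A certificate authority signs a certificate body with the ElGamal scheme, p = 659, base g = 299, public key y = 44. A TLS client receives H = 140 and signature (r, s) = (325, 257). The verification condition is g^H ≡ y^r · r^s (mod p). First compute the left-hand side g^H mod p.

108

Squares mod 659: 299^1≡299, 299^2≡436, 299^4≡304, 299^8≡156, 299^16≡612, 299^32≡232, 299^64≡445, 299^128≡325
140 = 128 + 8 + 4, so 299^140 ≡ 325·156·304 ≡ 108 (mod 659)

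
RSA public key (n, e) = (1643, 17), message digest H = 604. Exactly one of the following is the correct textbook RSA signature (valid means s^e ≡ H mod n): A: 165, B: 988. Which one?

Candidate A: Squares mod 1643: 165^1≡165, 165^2≡937, 165^4≡607, 165^8≡417, 165^16≡1374; 17 = 16 + 1, so 165^17 ≡ 1374·165 ≡ 1619 (mod 1643)
Candidate B: Squares mod 1643: 988^1≡988, 988^2≡202, 988^4≡1372, 988^8≡1149, 988^16≡872; 17 = 16 + 1, so 988^17 ≡ 872·988 ≡ 604 (mod 1643)
  → matches H = 604

B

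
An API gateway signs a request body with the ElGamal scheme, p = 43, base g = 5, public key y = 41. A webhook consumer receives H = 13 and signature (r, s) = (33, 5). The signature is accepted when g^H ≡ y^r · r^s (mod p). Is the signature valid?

Left side g^H mod p:
5^2 = 25
5^4 ≡ 25^2 = 625 ≡ 23
5^8 ≡ 23^2 = 529 ≡ 13
13 = 8 + 4 + 1, so 5^13 ≡ 13·23·5 ≡ 33 (mod 43)
Right side y^r · r^s mod p:
41^2 = 1681 ≡ 4
41^4 ≡ 4^2 = 16
41^8 ≡ 16^2 = 256 ≡ 41
41^16 ≡ 41^2 = 1681 ≡ 4
41^32 ≡ 4^2 = 16
33 = 32 + 1, so 41^33 ≡ 16·41 ≡ 11 (mod 43)
33^2 = 1089 ≡ 14
33^4 ≡ 14^2 = 196 ≡ 24
5 = 4 + 1, so 33^5 ≡ 24·33 ≡ 18 (mod 43)
11·18 = 198 ≡ 26 (mod 43)
33 ≠ 26, so verification fails.

invalid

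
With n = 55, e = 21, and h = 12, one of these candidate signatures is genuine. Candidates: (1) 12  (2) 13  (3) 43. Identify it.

Candidate 1: Squares mod 55: 12^1≡12, 12^2≡34, 12^4≡1, 12^8≡1, 12^16≡1; 21 = 16 + 4 + 1, so 12^21 ≡ 1·1·12 ≡ 12 (mod 55)
  → matches h = 12
Candidate 2: Squares mod 55: 13^1≡13, 13^2≡4, 13^4≡16, 13^8≡36, 13^16≡31; 21 = 16 + 4 + 1, so 13^21 ≡ 31·16·13 ≡ 13 (mod 55)
Candidate 3: Squares mod 55: 43^1≡43, 43^2≡34, 43^4≡1, 43^8≡1, 43^16≡1; 21 = 16 + 4 + 1, so 43^21 ≡ 1·1·43 ≡ 43 (mod 55)

1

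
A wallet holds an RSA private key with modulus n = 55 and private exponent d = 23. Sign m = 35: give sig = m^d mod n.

Squares mod 55: m^1≡35, m^2≡15, m^4≡5, m^8≡25, m^16≡20
23 = 16 + 4 + 2 + 1, so m^23 ≡ 20·5·15·35 ≡ 30 (mod 55)

30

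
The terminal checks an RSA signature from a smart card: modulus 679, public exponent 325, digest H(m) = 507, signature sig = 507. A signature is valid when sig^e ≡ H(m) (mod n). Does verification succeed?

passes

sig^2 ≡ 507^2 = 257049 ≡ 387
sig^4 ≡ 387^2 = 149769 ≡ 389
sig^8 ≡ 389^2 = 151321 ≡ 583
sig^16 ≡ 583^2 = 339889 ≡ 389
sig^32 ≡ 389^2 = 151321 ≡ 583
sig^64 ≡ 583^2 = 339889 ≡ 389
sig^128 ≡ 389^2 = 151321 ≡ 583
sig^256 ≡ 583^2 = 339889 ≡ 389
325 = 256 + 64 + 4 + 1, so sig^325 ≡ 389·389·389·507 ≡ 507 (mod 679)
Since 507 equals the digest 507, verification succeeds.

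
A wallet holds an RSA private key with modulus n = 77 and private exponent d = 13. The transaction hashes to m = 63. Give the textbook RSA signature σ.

m^2 ≡ 63^2 = 3969 ≡ 42
m^4 ≡ 42^2 = 1764 ≡ 70
m^8 ≡ 70^2 = 4900 ≡ 49
13 = 8 + 4 + 1, so m^13 ≡ 49·70·63 ≡ 28 (mod 77)

28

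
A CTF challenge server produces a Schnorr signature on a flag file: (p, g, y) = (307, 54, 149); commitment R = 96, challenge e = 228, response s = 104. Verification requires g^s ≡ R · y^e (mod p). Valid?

g^s mod p:
54^2 = 2916 ≡ 153
54^4 ≡ 153^2 = 23409 ≡ 77
54^8 ≡ 77^2 = 5929 ≡ 96
54^16 ≡ 96^2 = 9216 ≡ 6
54^32 ≡ 6^2 = 36
54^64 ≡ 36^2 = 1296 ≡ 68
104 = 64 + 32 + 8, so 54^104 ≡ 68·36·96 ≡ 153 (mod 307)
R · y^e mod p:
149^2 = 22201 ≡ 97
149^4 ≡ 97^2 = 9409 ≡ 199
149^8 ≡ 199^2 = 39601 ≡ 305
149^16 ≡ 305^2 = 93025 ≡ 4
149^32 ≡ 4^2 = 16
149^64 ≡ 16^2 = 256
149^128 ≡ 256^2 = 65536 ≡ 145
228 = 128 + 64 + 32 + 4, so 149^228 ≡ 145·256·16·199 ≡ 299 (mod 307)
96·299 = 28704 ≡ 153 (mod 307)
153 ≡ 153 (mod 307); signature holds.

yes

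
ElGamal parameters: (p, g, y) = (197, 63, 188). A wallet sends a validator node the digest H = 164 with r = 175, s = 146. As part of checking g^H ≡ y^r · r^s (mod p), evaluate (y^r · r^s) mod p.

156

188^2 = 35344 ≡ 81
188^4 ≡ 81^2 = 6561 ≡ 60
188^8 ≡ 60^2 = 3600 ≡ 54
188^16 ≡ 54^2 = 2916 ≡ 158
188^32 ≡ 158^2 = 24964 ≡ 142
188^64 ≡ 142^2 = 20164 ≡ 70
188^128 ≡ 70^2 = 4900 ≡ 172
175 = 128 + 32 + 8 + 4 + 2 + 1, so 188^175 ≡ 172·142·54·60·81·188 ≡ 114 (mod 197)
175^2 = 30625 ≡ 90
175^4 ≡ 90^2 = 8100 ≡ 23
175^8 ≡ 23^2 = 529 ≡ 135
175^16 ≡ 135^2 = 18225 ≡ 101
175^32 ≡ 101^2 = 10201 ≡ 154
175^64 ≡ 154^2 = 23716 ≡ 76
175^128 ≡ 76^2 = 5776 ≡ 63
146 = 128 + 16 + 2, so 175^146 ≡ 63·101·90 ≡ 188 (mod 197)
y^r · r^s ≡ 114·188 = 21432 ≡ 156 (mod 197)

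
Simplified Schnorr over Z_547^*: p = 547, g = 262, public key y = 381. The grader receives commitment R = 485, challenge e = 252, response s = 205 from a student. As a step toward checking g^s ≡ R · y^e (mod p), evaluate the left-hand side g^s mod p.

262^2 = 68644 ≡ 269
262^4 ≡ 269^2 = 72361 ≡ 157
262^8 ≡ 157^2 = 24649 ≡ 34
262^16 ≡ 34^2 = 1156 ≡ 62
262^32 ≡ 62^2 = 3844 ≡ 15
262^64 ≡ 15^2 = 225
262^128 ≡ 225^2 = 50625 ≡ 301
205 = 128 + 64 + 8 + 4 + 1, so 262^205 ≡ 301·225·34·157·262 ≡ 88 (mod 547)

88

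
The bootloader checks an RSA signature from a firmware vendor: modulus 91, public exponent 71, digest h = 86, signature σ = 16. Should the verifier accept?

σ^2 ≡ 16^2 = 256 ≡ 74
σ^4 ≡ 74^2 = 5476 ≡ 16
σ^8 ≡ 16^2 = 256 ≡ 74
σ^16 ≡ 74^2 = 5476 ≡ 16
σ^32 ≡ 16^2 = 256 ≡ 74
σ^64 ≡ 74^2 = 5476 ≡ 16
71 = 64 + 4 + 2 + 1, so σ^71 ≡ 16·16·74·16 ≡ 74 (mod 91)
74 ≠ 86, so verification fails.

reject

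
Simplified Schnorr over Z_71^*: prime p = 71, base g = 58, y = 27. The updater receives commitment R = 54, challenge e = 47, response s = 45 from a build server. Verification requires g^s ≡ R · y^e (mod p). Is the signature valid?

valid

g^s mod p:
58^2 = 3364 ≡ 27
58^4 ≡ 27^2 = 729 ≡ 19
58^8 ≡ 19^2 = 361 ≡ 6
58^16 ≡ 6^2 = 36
58^32 ≡ 36^2 = 1296 ≡ 18
45 = 32 + 8 + 4 + 1, so 58^45 ≡ 18·6·19·58 ≡ 20 (mod 71)
R · y^e mod p:
27^2 = 729 ≡ 19
27^4 ≡ 19^2 = 361 ≡ 6
27^8 ≡ 6^2 = 36
27^16 ≡ 36^2 = 1296 ≡ 18
27^32 ≡ 18^2 = 324 ≡ 40
47 = 32 + 8 + 4 + 2 + 1, so 27^47 ≡ 40·36·6·19·27 ≡ 3 (mod 71)
54·3 = 162 ≡ 20 (mod 71)
20 ≡ 20 (mod 71); signature holds.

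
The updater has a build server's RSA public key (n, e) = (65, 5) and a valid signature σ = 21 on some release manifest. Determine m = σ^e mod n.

21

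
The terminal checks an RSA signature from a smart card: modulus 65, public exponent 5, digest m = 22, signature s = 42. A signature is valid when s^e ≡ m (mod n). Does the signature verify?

verifies

Squares mod 65: s^1≡42, s^2≡9, s^4≡16
5 = 4 + 1, so s^5 ≡ 16·42 ≡ 22 (mod 65)
22 = m, so the signature checks out.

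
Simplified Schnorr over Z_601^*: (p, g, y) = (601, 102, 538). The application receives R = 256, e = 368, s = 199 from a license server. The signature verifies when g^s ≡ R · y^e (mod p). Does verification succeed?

fails

g^s mod p:
Squares mod 601: 102^1≡102, 102^2≡187, 102^4≡111, 102^8≡301, 102^16≡451, 102^32≡263, 102^64≡54, 102^128≡512
199 = 128 + 64 + 4 + 2 + 1, so 102^199 ≡ 512·54·111·187·102 ≡ 383 (mod 601)
R · y^e mod p:
Squares mod 601: 538^1≡538, 538^2≡363, 538^4≡150, 538^8≡263, 538^16≡54, 538^32≡512, 538^64≡108, 538^128≡245, 538^256≡526
368 = 256 + 64 + 32 + 16, so 538^368 ≡ 526·108·512·54 ≡ 27 (mod 601)
256·27 = 6912 ≡ 301 (mod 601)
383 ≠ 301; the check fails.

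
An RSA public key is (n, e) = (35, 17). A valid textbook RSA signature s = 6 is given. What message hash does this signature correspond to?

6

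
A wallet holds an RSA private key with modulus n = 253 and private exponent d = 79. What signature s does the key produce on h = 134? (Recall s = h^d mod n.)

h^2 ≡ 134^2 = 17956 ≡ 246
h^4 ≡ 246^2 = 60516 ≡ 49
h^8 ≡ 49^2 = 2401 ≡ 124
h^16 ≡ 124^2 = 15376 ≡ 196
h^32 ≡ 196^2 = 38416 ≡ 213
h^64 ≡ 213^2 = 45369 ≡ 82
79 = 64 + 8 + 4 + 2 + 1, so h^79 ≡ 82·124·49·246·134 ≡ 237 (mod 253)

237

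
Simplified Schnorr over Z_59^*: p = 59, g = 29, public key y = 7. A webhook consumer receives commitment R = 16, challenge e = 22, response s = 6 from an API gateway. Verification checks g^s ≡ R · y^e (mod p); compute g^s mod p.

12

29^2 = 841 ≡ 15
29^4 ≡ 15^2 = 225 ≡ 48
6 = 4 + 2, so 29^6 ≡ 48·15 ≡ 12 (mod 59)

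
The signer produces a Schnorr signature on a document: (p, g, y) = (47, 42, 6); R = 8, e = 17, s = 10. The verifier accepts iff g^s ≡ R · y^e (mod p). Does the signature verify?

verifies

g^s mod p:
42^2 = 1764 ≡ 25
42^4 ≡ 25^2 = 625 ≡ 14
42^8 ≡ 14^2 = 196 ≡ 8
10 = 8 + 2, so 42^10 ≡ 8·25 ≡ 12 (mod 47)
R · y^e mod p:
6^2 = 36
6^4 ≡ 36^2 = 1296 ≡ 27
6^8 ≡ 27^2 = 729 ≡ 24
6^16 ≡ 24^2 = 576 ≡ 12
17 = 16 + 1, so 6^17 ≡ 12·6 ≡ 25 (mod 47)
8·25 = 200 ≡ 12 (mod 47)
12 ≡ 12 (mod 47); signature holds.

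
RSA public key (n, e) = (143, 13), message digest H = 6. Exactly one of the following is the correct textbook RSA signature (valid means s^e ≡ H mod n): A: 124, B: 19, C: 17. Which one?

B

Candidate A: Squares mod 143: 124^1≡124, 124^2≡75, 124^4≡48, 124^8≡16; 13 = 8 + 4 + 1, so 124^13 ≡ 16·48·124 ≡ 137 (mod 143)
Candidate B: Squares mod 143: 19^1≡19, 19^2≡75, 19^4≡48, 19^8≡16; 13 = 8 + 4 + 1, so 19^13 ≡ 16·48·19 ≡ 6 (mod 143)
  → matches H = 6
Candidate C: Squares mod 143: 17^1≡17, 17^2≡3, 17^4≡9, 17^8≡81; 13 = 8 + 4 + 1, so 17^13 ≡ 81·9·17 ≡ 95 (mod 143)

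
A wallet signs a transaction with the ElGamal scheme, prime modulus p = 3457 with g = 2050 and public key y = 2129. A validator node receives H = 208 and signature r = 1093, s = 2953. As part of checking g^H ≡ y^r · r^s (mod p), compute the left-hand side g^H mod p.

2050^2 = 4202500 ≡ 2245
2050^4 ≡ 2245^2 = 5040025 ≡ 3176
2050^8 ≡ 3176^2 = 10086976 ≡ 2907
2050^16 ≡ 2907^2 = 8450649 ≡ 1741
2050^32 ≡ 1741^2 = 3031081 ≡ 2749
2050^64 ≡ 2749^2 = 7557001 ≡ 3456
2050^128 ≡ 3456^2 = 11943936 ≡ 1
208 = 128 + 64 + 16, so 2050^208 ≡ 1·3456·1741 ≡ 1716 (mod 3457)

1716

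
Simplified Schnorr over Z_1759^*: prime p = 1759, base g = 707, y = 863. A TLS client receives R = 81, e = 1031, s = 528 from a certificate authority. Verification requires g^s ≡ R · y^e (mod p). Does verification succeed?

passes

g^s mod p:
707^528 mod 1759 = 1096
R · y^e mod p:
863^1031 mod 1759 = 513
81·513 = 41553 ≡ 1096 (mod 1759)
1096 ≡ 1096 (mod 1759); signature holds.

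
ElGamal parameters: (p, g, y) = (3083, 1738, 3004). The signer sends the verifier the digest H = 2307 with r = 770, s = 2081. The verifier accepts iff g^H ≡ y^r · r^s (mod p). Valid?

Left side g^H mod p:
1738^2307 mod 3083 = 2816
Right side y^r · r^s mod p:
3004^770 mod 3083 = 2266
770^2081 mod 3083 = 989
2266·989 = 2241074 ≡ 2816 (mod 3083)
2816 ≡ 2816 (mod 3083), so the signature is genuine.

yes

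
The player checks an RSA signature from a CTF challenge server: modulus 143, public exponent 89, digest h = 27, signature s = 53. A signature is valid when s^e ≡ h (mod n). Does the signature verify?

s^2 ≡ 53^2 = 2809 ≡ 92
s^4 ≡ 92^2 = 8464 ≡ 27
s^8 ≡ 27^2 = 729 ≡ 14
s^16 ≡ 14^2 = 196 ≡ 53
s^32 ≡ 53^2 = 2809 ≡ 92
s^64 ≡ 92^2 = 8464 ≡ 27
89 = 64 + 16 + 8 + 1, so s^89 ≡ 27·53·14·53 ≡ 27 (mod 143)
27 = h, so the signature checks out.

verifies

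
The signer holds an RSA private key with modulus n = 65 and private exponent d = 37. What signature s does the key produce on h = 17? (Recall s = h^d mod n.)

17

h^37 mod 65 = 17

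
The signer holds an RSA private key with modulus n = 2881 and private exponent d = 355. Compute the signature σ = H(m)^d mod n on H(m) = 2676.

556

(H(m))^2 ≡ 2676^2 = 7160976 ≡ 1691
(H(m))^4 ≡ 1691^2 = 2859481 ≡ 1529
(H(m))^8 ≡ 1529^2 = 2337841 ≡ 1350
(H(m))^16 ≡ 1350^2 = 1822500 ≡ 1708
(H(m))^32 ≡ 1708^2 = 2917264 ≡ 1692
(H(m))^64 ≡ 1692^2 = 2862864 ≡ 2031
(H(m))^128 ≡ 2031^2 = 4124961 ≡ 2250
(H(m))^256 ≡ 2250^2 = 5062500 ≡ 583
355 = 256 + 64 + 32 + 2 + 1, so (H(m))^355 ≡ 583·2031·1692·1691·2676 ≡ 556 (mod 2881)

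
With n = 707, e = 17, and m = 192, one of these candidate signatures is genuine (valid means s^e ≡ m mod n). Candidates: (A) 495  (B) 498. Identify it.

A

Candidate A: 495^2 = 245025 ≡ 403; 495^4 ≡ 403^2 = 162409 ≡ 506; 495^8 ≡ 506^2 = 256036 ≡ 102; 495^16 ≡ 102^2 = 10404 ≡ 506; 17 = 16 + 1, so 495^17 ≡ 506·495 ≡ 192 (mod 707)
  → matches m = 192
Candidate B: 498^2 = 248004 ≡ 554; 498^4 ≡ 554^2 = 306916 ≡ 78; 498^8 ≡ 78^2 = 6084 ≡ 428; 498^16 ≡ 428^2 = 183184 ≡ 71; 17 = 16 + 1, so 498^17 ≡ 71·498 ≡ 8 (mod 707)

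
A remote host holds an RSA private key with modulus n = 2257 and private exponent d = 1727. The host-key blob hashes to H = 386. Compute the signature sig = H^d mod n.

H^2 ≡ 386^2 = 148996 ≡ 34
H^4 ≡ 34^2 = 1156
H^8 ≡ 1156^2 = 1336336 ≡ 192
H^16 ≡ 192^2 = 36864 ≡ 752
H^32 ≡ 752^2 = 565504 ≡ 1254
H^64 ≡ 1254^2 = 1572516 ≡ 1644
H^128 ≡ 1644^2 = 2702736 ≡ 1107
H^256 ≡ 1107^2 = 1225449 ≡ 2155
H^512 ≡ 2155^2 = 4644025 ≡ 1376
H^1024 ≡ 1376^2 = 1893376 ≡ 2010
1727 = 1024 + 512 + 128 + 32 + 16 + 8 + 4 + 2 + 1, so H^1727 ≡ 2010·1376·1107·1254·752·192·1156·34·386 ≡ 1376 (mod 2257)

1376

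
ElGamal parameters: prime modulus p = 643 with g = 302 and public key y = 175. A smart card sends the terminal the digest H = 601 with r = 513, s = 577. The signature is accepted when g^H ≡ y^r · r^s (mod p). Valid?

yes

Left side g^H mod p:
302^2 = 91204 ≡ 541
302^4 ≡ 541^2 = 292681 ≡ 116
302^8 ≡ 116^2 = 13456 ≡ 596
302^16 ≡ 596^2 = 355216 ≡ 280
302^32 ≡ 280^2 = 78400 ≡ 597
302^64 ≡ 597^2 = 356409 ≡ 187
302^128 ≡ 187^2 = 34969 ≡ 247
302^256 ≡ 247^2 = 61009 ≡ 567
302^512 ≡ 567^2 = 321489 ≡ 632
601 = 512 + 64 + 16 + 8 + 1, so 302^601 ≡ 632·187·280·596·302 ≡ 295 (mod 643)
Right side y^r · r^s mod p:
175^2 = 30625 ≡ 404
175^4 ≡ 404^2 = 163216 ≡ 537
175^8 ≡ 537^2 = 288369 ≡ 305
175^16 ≡ 305^2 = 93025 ≡ 433
175^32 ≡ 433^2 = 187489 ≡ 376
175^64 ≡ 376^2 = 141376 ≡ 559
175^128 ≡ 559^2 = 312481 ≡ 626
175^256 ≡ 626^2 = 391876 ≡ 289
175^512 ≡ 289^2 = 83521 ≡ 574
513 = 512 + 1, so 175^513 ≡ 574·175 ≡ 142 (mod 643)
513^2 = 263169 ≡ 182
513^4 ≡ 182^2 = 33124 ≡ 331
513^8 ≡ 331^2 = 109561 ≡ 251
513^16 ≡ 251^2 = 63001 ≡ 630
513^32 ≡ 630^2 = 396900 ≡ 169
513^64 ≡ 169^2 = 28561 ≡ 269
513^128 ≡ 269^2 = 72361 ≡ 345
513^256 ≡ 345^2 = 119025 ≡ 70
513^512 ≡ 70^2 = 4900 ≡ 399
577 = 512 + 64 + 1, so 513^577 ≡ 399·269·513 ≡ 70 (mod 643)
142·70 = 9940 ≡ 295 (mod 643)
295 ≡ 295 (mod 643), so the signature is genuine.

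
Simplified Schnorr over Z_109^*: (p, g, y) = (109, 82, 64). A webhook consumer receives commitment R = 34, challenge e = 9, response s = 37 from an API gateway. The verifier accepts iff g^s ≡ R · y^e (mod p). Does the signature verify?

g^s mod p:
Squares mod 109: 82^1≡82, 82^2≡75, 82^4≡66, 82^8≡105, 82^16≡16, 82^32≡38
37 = 32 + 4 + 1, so 82^37 ≡ 38·66·82 ≡ 82 (mod 109)
R · y^e mod p:
Squares mod 109: 64^1≡64, 64^2≡63, 64^4≡45, 64^8≡63
9 = 8 + 1, so 64^9 ≡ 63·64 ≡ 108 (mod 109)
34·108 = 3672 ≡ 75 (mod 109)
82 ≠ 75; the check fails.

does not verify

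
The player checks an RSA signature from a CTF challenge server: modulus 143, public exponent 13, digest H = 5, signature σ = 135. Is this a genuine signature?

Squares mod 143: σ^1≡135, σ^2≡64, σ^4≡92, σ^8≡27
13 = 8 + 4 + 1, so σ^13 ≡ 27·92·135 ≡ 5 (mod 143)
5 = H, so the signature checks out.

genuine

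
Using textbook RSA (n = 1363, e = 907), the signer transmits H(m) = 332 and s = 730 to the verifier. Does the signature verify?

s^2 ≡ 730^2 = 532900 ≡ 1330
s^4 ≡ 1330^2 = 1768900 ≡ 1089
s^8 ≡ 1089^2 = 1185921 ≡ 111
s^16 ≡ 111^2 = 12321 ≡ 54
s^32 ≡ 54^2 = 2916 ≡ 190
s^64 ≡ 190^2 = 36100 ≡ 662
s^128 ≡ 662^2 = 438244 ≡ 721
s^256 ≡ 721^2 = 519841 ≡ 538
s^512 ≡ 538^2 = 289444 ≡ 488
907 = 512 + 256 + 128 + 8 + 2 + 1, so s^907 ≡ 488·538·721·111·1330·730 ≡ 332 (mod 1363)
s^907 mod 1363 = 332 matches H(m).

verifies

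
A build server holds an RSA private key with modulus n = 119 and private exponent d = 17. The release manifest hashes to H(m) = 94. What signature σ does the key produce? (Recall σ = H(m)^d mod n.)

26

(H(m))^2 ≡ 94^2 = 8836 ≡ 30
(H(m))^4 ≡ 30^2 = 900 ≡ 67
(H(m))^8 ≡ 67^2 = 4489 ≡ 86
(H(m))^16 ≡ 86^2 = 7396 ≡ 18
17 = 16 + 1, so (H(m))^17 ≡ 18·94 ≡ 26 (mod 119)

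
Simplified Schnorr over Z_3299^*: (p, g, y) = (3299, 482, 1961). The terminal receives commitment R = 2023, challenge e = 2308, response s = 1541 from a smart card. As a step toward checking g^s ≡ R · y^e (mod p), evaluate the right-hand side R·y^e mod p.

1532

1961^2 = 3845521 ≡ 2186
1961^4 ≡ 2186^2 = 4778596 ≡ 1644
1961^8 ≡ 1644^2 = 2702736 ≡ 855
1961^16 ≡ 855^2 = 731025 ≡ 1946
1961^32 ≡ 1946^2 = 3786916 ≡ 2963
1961^64 ≡ 2963^2 = 8779369 ≡ 730
1961^128 ≡ 730^2 = 532900 ≡ 1761
1961^256 ≡ 1761^2 = 3101121 ≡ 61
1961^512 ≡ 61^2 = 3721 ≡ 422
1961^1024 ≡ 422^2 = 178084 ≡ 3237
1961^2048 ≡ 3237^2 = 10478169 ≡ 545
2308 = 2048 + 256 + 4, so 1961^2308 ≡ 545·61·1644 ≡ 247 (mod 3299)
R · y^e ≡ 2023·247 = 499681 ≡ 1532 (mod 3299)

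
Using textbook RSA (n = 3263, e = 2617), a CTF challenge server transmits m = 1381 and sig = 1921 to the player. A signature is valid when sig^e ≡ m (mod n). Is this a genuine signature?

sig^2 ≡ 1921^2 = 3690241 ≡ 3051
sig^4 ≡ 3051^2 = 9308601 ≡ 2525
sig^8 ≡ 2525^2 = 6375625 ≡ 2986
sig^16 ≡ 2986^2 = 8916196 ≡ 1680
sig^32 ≡ 1680^2 = 2822400 ≡ 3168
sig^64 ≡ 3168^2 = 10036224 ≡ 2499
sig^128 ≡ 2499^2 = 6245001 ≡ 2882
sig^256 ≡ 2882^2 = 8305924 ≡ 1589
sig^512 ≡ 1589^2 = 2524921 ≡ 2622
sig^1024 ≡ 2622^2 = 6874884 ≡ 3006
sig^2048 ≡ 3006^2 = 9036036 ≡ 789
2617 = 2048 + 512 + 32 + 16 + 8 + 1, so sig^2617 ≡ 789·2622·3168·1680·2986·1921 ≡ 3234 (mod 3263)
sig^2617 mod 3263 = 3234, but m = 1381.

forged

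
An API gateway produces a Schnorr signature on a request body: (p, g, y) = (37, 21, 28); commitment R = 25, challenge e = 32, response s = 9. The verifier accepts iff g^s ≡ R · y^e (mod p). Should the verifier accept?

accept

g^s mod p:
21^2 = 441 ≡ 34
21^4 ≡ 34^2 = 1156 ≡ 9
21^8 ≡ 9^2 = 81 ≡ 7
9 = 8 + 1, so 21^9 ≡ 7·21 ≡ 36 (mod 37)
R · y^e mod p:
28^2 = 784 ≡ 7
28^4 ≡ 7^2 = 49 ≡ 12
28^8 ≡ 12^2 = 144 ≡ 33
28^16 ≡ 33^2 = 1089 ≡ 16
28^32 ≡ 16^2 = 256 ≡ 34
25·34 = 850 ≡ 36 (mod 37)
36 ≡ 36 (mod 37); signature holds.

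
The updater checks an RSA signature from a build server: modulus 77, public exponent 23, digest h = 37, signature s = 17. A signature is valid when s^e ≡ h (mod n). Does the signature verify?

does not verify

Squares mod 77: s^1≡17, s^2≡58, s^4≡53, s^8≡37, s^16≡60
23 = 16 + 4 + 2 + 1, so s^23 ≡ 60·53·58·17 ≡ 40 (mod 77)
The recovered value 40 does not match the digest 37.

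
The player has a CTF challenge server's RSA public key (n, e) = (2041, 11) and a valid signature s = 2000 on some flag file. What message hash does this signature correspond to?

s^2 ≡ 2000^2 = 4000000 ≡ 1681
s^4 ≡ 1681^2 = 2825761 ≡ 1017
s^8 ≡ 1017^2 = 1034289 ≡ 1543
11 = 8 + 2 + 1, so s^11 ≡ 1543·1681·2000 ≡ 1202 (mod 2041)

1202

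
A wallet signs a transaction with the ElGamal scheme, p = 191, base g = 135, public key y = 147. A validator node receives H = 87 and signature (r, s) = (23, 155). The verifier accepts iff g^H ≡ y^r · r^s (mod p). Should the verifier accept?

Left side g^H mod p:
135^2 = 18225 ≡ 80
135^4 ≡ 80^2 = 6400 ≡ 97
135^8 ≡ 97^2 = 9409 ≡ 50
135^16 ≡ 50^2 = 2500 ≡ 17
135^32 ≡ 17^2 = 289 ≡ 98
135^64 ≡ 98^2 = 9604 ≡ 54
87 = 64 + 16 + 4 + 2 + 1, so 135^87 ≡ 54·17·97·80·135 ≡ 149 (mod 191)
Right side y^r · r^s mod p:
147^2 = 21609 ≡ 26
147^4 ≡ 26^2 = 676 ≡ 103
147^8 ≡ 103^2 = 10609 ≡ 104
147^16 ≡ 104^2 = 10816 ≡ 120
23 = 16 + 4 + 2 + 1, so 147^23 ≡ 120·103·26·147 ≡ 81 (mod 191)
23^2 = 529 ≡ 147
23^4 ≡ 147^2 = 21609 ≡ 26
23^8 ≡ 26^2 = 676 ≡ 103
23^16 ≡ 103^2 = 10609 ≡ 104
23^32 ≡ 104^2 = 10816 ≡ 120
23^64 ≡ 120^2 = 14400 ≡ 75
23^128 ≡ 75^2 = 5625 ≡ 86
155 = 128 + 16 + 8 + 2 + 1, so 23^155 ≡ 86·104·103·147·23 ≡ 69 (mod 191)
81·69 = 5589 ≡ 50 (mod 191)
149 ≠ 50, so verification fails.

reject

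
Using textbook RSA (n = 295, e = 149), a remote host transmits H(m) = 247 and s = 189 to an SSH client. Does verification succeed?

s^149 mod 295 = 204
204 ≠ 247, so verification fails.

fails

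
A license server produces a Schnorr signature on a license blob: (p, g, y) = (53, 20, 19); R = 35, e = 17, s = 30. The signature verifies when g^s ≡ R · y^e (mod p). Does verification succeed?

passes

g^s mod p:
20^30 mod 53 = 7
R · y^e mod p:
19^17 mod 53 = 32
35·32 = 1120 ≡ 7 (mod 53)
7 ≡ 7 (mod 53); signature holds.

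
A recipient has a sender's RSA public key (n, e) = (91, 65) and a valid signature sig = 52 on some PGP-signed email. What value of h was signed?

26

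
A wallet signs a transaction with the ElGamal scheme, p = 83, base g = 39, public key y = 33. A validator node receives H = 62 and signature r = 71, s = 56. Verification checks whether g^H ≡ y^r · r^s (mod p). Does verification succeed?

Left side g^H mod p:
39^2 = 1521 ≡ 27
39^4 ≡ 27^2 = 729 ≡ 65
39^8 ≡ 65^2 = 4225 ≡ 75
39^16 ≡ 75^2 = 5625 ≡ 64
39^32 ≡ 64^2 = 4096 ≡ 29
62 = 32 + 16 + 8 + 4 + 2, so 39^62 ≡ 29·64·75·65·27 ≡ 25 (mod 83)
Right side y^r · r^s mod p:
33^2 = 1089 ≡ 10
33^4 ≡ 10^2 = 100 ≡ 17
33^8 ≡ 17^2 = 289 ≡ 40
33^16 ≡ 40^2 = 1600 ≡ 23
33^32 ≡ 23^2 = 529 ≡ 31
33^64 ≡ 31^2 = 961 ≡ 48
71 = 64 + 4 + 2 + 1, so 33^71 ≡ 48·17·10·33 ≡ 28 (mod 83)
71^2 = 5041 ≡ 61
71^4 ≡ 61^2 = 3721 ≡ 69
71^8 ≡ 69^2 = 4761 ≡ 30
71^16 ≡ 30^2 = 900 ≡ 70
71^32 ≡ 70^2 = 4900 ≡ 3
56 = 32 + 16 + 8, so 71^56 ≡ 3·70·30 ≡ 75 (mod 83)
28·75 = 2100 ≡ 25 (mod 83)
25 ≡ 25 (mod 83), so the signature is genuine.

passes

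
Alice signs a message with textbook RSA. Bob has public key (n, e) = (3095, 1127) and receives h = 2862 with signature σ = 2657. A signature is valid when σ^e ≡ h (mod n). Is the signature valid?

σ^2 ≡ 2657^2 = 7059649 ≡ 3049
σ^4 ≡ 3049^2 = 9296401 ≡ 2116
σ^8 ≡ 2116^2 = 4477456 ≡ 2086
σ^16 ≡ 2086^2 = 4351396 ≡ 2921
σ^32 ≡ 2921^2 = 8532241 ≡ 2421
σ^64 ≡ 2421^2 = 5861241 ≡ 2406
σ^128 ≡ 2406^2 = 5788836 ≡ 1186
σ^256 ≡ 1186^2 = 1406596 ≡ 1466
σ^512 ≡ 1466^2 = 2149156 ≡ 1226
σ^1024 ≡ 1226^2 = 1503076 ≡ 2001
1127 = 1024 + 64 + 32 + 4 + 2 + 1, so σ^1127 ≡ 2001·2406·2421·2116·3049·2657 ≡ 233 (mod 3095)
σ^1127 mod 3095 = 233, but h = 2862.

invalid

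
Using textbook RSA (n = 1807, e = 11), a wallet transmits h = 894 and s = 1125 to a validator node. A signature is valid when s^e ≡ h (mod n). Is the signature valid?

invalid

Squares mod 1807: s^1≡1125, s^2≡725, s^4≡1595, s^8≡1576
11 = 8 + 2 + 1, so s^11 ≡ 1576·725·1125 ≡ 1094 (mod 1807)
s^11 mod 1807 = 1094, but h = 894.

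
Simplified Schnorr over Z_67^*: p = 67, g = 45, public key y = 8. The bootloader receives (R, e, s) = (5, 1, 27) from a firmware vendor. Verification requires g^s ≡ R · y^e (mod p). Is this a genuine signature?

forged

g^s mod p:
45^2 = 2025 ≡ 15
45^4 ≡ 15^2 = 225 ≡ 24
45^8 ≡ 24^2 = 576 ≡ 40
45^16 ≡ 40^2 = 1600 ≡ 59
27 = 16 + 8 + 2 + 1, so 45^27 ≡ 59·40·15·45 ≡ 8 (mod 67)
R · y^e mod p:
8^1 mod 67 = 8
5·8 = 40 ≡ 40 (mod 67)
8 ≠ 40; the check fails.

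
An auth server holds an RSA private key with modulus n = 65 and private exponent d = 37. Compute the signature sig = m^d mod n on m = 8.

8

m^2 ≡ 8^2 = 64
m^4 ≡ 64^2 = 4096 ≡ 1
m^8 ≡ 1^2 = 1
m^16 ≡ 1^2 = 1
m^32 ≡ 1^2 = 1
37 = 32 + 4 + 1, so m^37 ≡ 1·1·8 ≡ 8 (mod 65)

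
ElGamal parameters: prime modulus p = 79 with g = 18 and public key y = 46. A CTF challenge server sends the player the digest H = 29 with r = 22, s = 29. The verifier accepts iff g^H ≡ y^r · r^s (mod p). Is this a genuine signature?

genuine

Left side g^H mod p:
Squares mod 79: 18^1≡18, 18^2≡8, 18^4≡64, 18^8≡67, 18^16≡65
29 = 16 + 8 + 4 + 1, so 18^29 ≡ 65·67·64·18 ≡ 65 (mod 79)
Right side y^r · r^s mod p:
Squares mod 79: 46^1≡46, 46^2≡62, 46^4≡52, 46^8≡18, 46^16≡8
22 = 16 + 4 + 2, so 46^22 ≡ 8·52·62 ≡ 38 (mod 79)
Squares mod 79: 22^1≡22, 22^2≡10, 22^4≡21, 22^8≡46, 22^16≡62
29 = 16 + 8 + 4 + 1, so 22^29 ≡ 62·46·21·22 ≡ 62 (mod 79)
38·62 = 2356 ≡ 65 (mod 79)
65 ≡ 65 (mod 79), so the signature is genuine.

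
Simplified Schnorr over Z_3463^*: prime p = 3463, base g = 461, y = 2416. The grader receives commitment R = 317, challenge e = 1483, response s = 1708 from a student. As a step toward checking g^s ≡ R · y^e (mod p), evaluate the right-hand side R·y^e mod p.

149

2416^2 = 5837056 ≡ 1901
2416^4 ≡ 1901^2 = 3613801 ≡ 1892
2416^8 ≡ 1892^2 = 3579664 ≡ 2385
2416^16 ≡ 2385^2 = 5688225 ≡ 1979
2416^32 ≡ 1979^2 = 3916441 ≡ 3251
2416^64 ≡ 3251^2 = 10569001 ≡ 3388
2416^128 ≡ 3388^2 = 11478544 ≡ 2162
2416^256 ≡ 2162^2 = 4674244 ≡ 2657
2416^512 ≡ 2657^2 = 7059649 ≡ 2055
2416^1024 ≡ 2055^2 = 4223025 ≡ 1628
1483 = 1024 + 256 + 128 + 64 + 8 + 2 + 1, so 2416^1483 ≡ 1628·2657·2162·3388·2385·1901·2416 ≡ 3387 (mod 3463)
R · y^e ≡ 317·3387 = 1073679 ≡ 149 (mod 3463)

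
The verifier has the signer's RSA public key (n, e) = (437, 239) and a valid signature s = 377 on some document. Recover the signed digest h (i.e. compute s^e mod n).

s^2 ≡ 377^2 = 142129 ≡ 104
s^4 ≡ 104^2 = 10816 ≡ 328
s^8 ≡ 328^2 = 107584 ≡ 82
s^16 ≡ 82^2 = 6724 ≡ 169
s^32 ≡ 169^2 = 28561 ≡ 156
s^64 ≡ 156^2 = 24336 ≡ 301
s^128 ≡ 301^2 = 90601 ≡ 142
239 = 128 + 64 + 32 + 8 + 4 + 2 + 1, so s^239 ≡ 142·301·156·82·328·104·377 ≡ 289 (mod 437)

289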